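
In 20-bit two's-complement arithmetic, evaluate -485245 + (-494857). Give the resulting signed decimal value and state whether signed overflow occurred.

68474; overflow

-485245 → 10001001100010000011
-494857 → 10000111001011110111
  10001001100010000011
+ 10000111001011110111
= 00010000101101111010  (discard carry-out 1)
Result 00010000101101111010: MSB = 0 → value 68474.
Both addends are negative but the stored result is non-negative: signed overflow. The true value -485245 + (-494857) = -980102 lies outside [-524288, 524287].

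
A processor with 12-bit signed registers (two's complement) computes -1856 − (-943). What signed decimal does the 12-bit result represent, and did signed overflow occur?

-913; no overflow

-1856 → 100011000000
-943 → 110001010001
Subtract via negate-and-add: invert 110001010001 + 1 = 001110101111 (i.e. 943).
  100011000000
+ 001110101111
= 110001101111
Result 110001101111: MSB = 1 → 3183 − 4096 = -913.
Addends (after negating the subtrahend) have opposite signs, so signed overflow cannot occur.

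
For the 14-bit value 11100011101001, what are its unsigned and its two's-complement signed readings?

Unsigned: 11100011101001 = 14569.
Signed: MSB=1 → 14569 − 16384 = -1815.

unsigned = 14569, signed = -1815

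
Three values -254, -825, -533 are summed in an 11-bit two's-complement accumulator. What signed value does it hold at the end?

436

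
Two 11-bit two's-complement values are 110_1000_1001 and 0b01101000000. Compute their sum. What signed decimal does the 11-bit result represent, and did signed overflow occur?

457; no overflow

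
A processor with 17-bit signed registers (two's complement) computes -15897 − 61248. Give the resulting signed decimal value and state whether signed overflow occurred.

53927; overflow

-15897 → 11100000111100111
61248 → 01110111101000000
Subtract via negate-and-add: invert 01110111101000000 + 1 = 10001000011000000 (i.e. -61248).
  11100000111100111
+ 10001000011000000
= 01101001010100111  (discard carry-out 1)
Result 01101001010100111: MSB = 0 → value 53927.
Both addends (after negating the subtrahend) are negative but the stored result is non-negative: signed overflow. The true value -15897 − 61248 = -77145 lies outside [-65536, 65535].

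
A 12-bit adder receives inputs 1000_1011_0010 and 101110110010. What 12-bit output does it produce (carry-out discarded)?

010001100100

  100010110010
+ 101110110010
= 010001100100  (discard carry-out 1)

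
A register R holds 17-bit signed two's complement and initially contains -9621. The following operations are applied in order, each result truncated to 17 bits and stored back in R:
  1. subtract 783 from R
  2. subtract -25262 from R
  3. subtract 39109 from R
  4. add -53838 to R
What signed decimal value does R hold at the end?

Start: R = -9621 = 11101101001101011.
R = -9621 − 783 = -10404 = 11101011101011100
R = -10404 − (-25262) = 14858 = 00011101000001010
R = 14858 − 39109 = -24251 = 11010000101000101
R = -24251 + (-53838) = -78089; wraps to 52983 = 01100111011110111

52983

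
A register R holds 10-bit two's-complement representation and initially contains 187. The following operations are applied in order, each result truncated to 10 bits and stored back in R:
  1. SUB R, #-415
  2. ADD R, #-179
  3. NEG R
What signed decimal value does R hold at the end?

Start: R = 187 = 0010111011.
R = 187 − (-415) = 602; wraps to -422 = 1001011010
R = -422 + (-179) = -601; wraps to 423 = 0110100111
R = −(423) = -423 = 1001011001

-423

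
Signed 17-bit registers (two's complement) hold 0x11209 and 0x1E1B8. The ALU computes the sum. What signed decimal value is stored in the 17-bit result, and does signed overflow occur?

62401; overflow

0x11209 = 10001001000001001 = -60919 (signed)
0x1E1B8 = 11110000110111000 = -7752 (signed)
  10001001000001001
+ 11110000110111000
= 01111001111000001  (discard carry-out 1)
Result 01111001111000001: MSB = 0 → value 62401.
Both addends are negative but the stored result is non-negative: signed overflow. The true value -60919 + (-7752) = -68671 lies outside [-65536, 65535].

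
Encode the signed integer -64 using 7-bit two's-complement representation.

1000000

|-64| = 64 = 1000000 in 7 bits.
Invert the bits: 0111111. Add 1: 1000000.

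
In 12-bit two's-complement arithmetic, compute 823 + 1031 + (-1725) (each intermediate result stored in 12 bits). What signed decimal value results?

823 + 1031 = 1854 (011100111110)
1854 + (-1725) = 129 (000010000001)

129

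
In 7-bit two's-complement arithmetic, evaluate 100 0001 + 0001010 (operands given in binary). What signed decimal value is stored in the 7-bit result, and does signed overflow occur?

-53; no overflow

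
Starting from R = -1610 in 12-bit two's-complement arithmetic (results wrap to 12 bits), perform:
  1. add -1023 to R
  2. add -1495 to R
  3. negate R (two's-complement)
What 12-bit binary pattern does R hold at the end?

000000100000

Start: R = -1610 = 100110110110.
R = -1610 + (-1023) = -2633; wraps to 1463 = 010110110111
R = 1463 + (-1495) = -32 = 111111100000
R = −(-32) = 32 = 000000100000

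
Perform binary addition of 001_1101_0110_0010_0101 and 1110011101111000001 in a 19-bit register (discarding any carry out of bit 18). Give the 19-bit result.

0010001000111100110

  0011101011000100101
+ 1110011101111000001
= 0010001000111100110  (discard carry-out 1)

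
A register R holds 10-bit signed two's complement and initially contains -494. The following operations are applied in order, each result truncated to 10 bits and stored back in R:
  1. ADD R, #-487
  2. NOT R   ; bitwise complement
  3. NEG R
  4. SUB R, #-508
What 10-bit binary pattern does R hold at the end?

1000101000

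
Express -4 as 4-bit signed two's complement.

1100

|-4| = 4 = 0100 in 4 bits.
Invert the bits: 1011. Add 1: 1100.
Check: 1100 reads as 12 − 16 = -4.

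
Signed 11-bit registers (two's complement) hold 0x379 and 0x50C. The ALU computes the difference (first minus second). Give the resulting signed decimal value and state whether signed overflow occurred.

0x379 = 01101111001 = 889 (signed)
0x50C = 10100001100 = -756 (signed)
Subtract via negate-and-add: invert 10100001100 + 1 = 01011110100 (i.e. 756).
  01101111001
+ 01011110100
= 11001101101
Result 11001101101: MSB = 1 → 1645 − 2048 = -403.
Both addends (after negating the subtrahend) are non-negative but the stored result is negative: signed overflow. The true value 889 − (-756) = 1645 lies outside [-1024, 1023].

-403; overflow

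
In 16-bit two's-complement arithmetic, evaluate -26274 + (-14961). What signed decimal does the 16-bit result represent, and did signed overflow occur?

24301; overflow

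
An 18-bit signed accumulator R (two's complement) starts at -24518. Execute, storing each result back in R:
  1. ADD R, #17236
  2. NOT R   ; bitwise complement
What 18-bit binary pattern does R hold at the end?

Start: R = -24518 = 111010000000111010.
R = -24518 + 17236 = -7282 = 111110001110001110
R = NOT 111110001110001110 = 000001110001110001 = 7281

000001110001110001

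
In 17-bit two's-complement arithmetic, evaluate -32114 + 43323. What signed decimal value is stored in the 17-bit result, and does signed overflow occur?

11209; no overflow

-32114 → 11000001010001110
43323 → 01010100100111011
  11000001010001110
+ 01010100100111011
= 00010101111001001  (discard carry-out 1)
Result 00010101111001001: MSB = 0 → value 11209.
Addends have opposite signs, so signed overflow cannot occur.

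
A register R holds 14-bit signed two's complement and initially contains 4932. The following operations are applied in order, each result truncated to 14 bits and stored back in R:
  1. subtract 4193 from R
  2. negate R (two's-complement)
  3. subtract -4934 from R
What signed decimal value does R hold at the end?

4195

Start: R = 4932 = 01001101000100.
R = 4932 − 4193 = 739 = 00001011100011
R = −(739) = -739 = 11110100011101
R = -739 − (-4934) = 4195 = 01000001100011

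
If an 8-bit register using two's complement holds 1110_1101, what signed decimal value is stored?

-19

MSB is 1, so the value is negative.
Unsigned reading: 237. Subtract 2^8 = 256: 237 − 256 = -19.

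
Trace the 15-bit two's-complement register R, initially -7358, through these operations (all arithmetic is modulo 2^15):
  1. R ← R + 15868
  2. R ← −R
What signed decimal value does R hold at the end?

-8510

Start: R = -7358 = 110001101000010.
R = -7358 + 15868 = 8510 = 010000100111110
R = −(8510) = -8510 = 101111011000010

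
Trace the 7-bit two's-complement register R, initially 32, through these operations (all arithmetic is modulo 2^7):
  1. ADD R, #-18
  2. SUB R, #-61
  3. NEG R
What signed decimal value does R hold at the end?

53

Start: R = 32 = 0100000.
R = 32 + (-18) = 14 = 0001110
R = 14 − (-61) = 75; wraps to -53 = 1001011
R = −(-53) = 53 = 0110101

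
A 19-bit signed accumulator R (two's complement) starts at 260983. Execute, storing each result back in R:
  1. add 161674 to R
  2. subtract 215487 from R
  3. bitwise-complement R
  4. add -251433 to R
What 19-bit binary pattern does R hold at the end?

0010000000010010100

Start: R = 260983 = 0111111101101110111.
R = 260983 + 161674 = 422657; wraps to -101631 = 1100111001100000001
R = -101631 − 215487 = -317118; wraps to 207170 = 0110010100101000010
R = NOT 0110010100101000010 = 1001101011010111101 = -207171
R = -207171 + (-251433) = -458604; wraps to 65684 = 0010000000010010100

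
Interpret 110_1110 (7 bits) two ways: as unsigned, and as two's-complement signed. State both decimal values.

Unsigned: 1101110 = 110.
Signed: MSB=1 → 110 − 128 = -18.

unsigned = 110, signed = -18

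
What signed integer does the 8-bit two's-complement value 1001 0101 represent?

-107

MSB is 1, so the value is negative.
Invert: 01101010. Add 1: 01101011 = 107. So the value is −107.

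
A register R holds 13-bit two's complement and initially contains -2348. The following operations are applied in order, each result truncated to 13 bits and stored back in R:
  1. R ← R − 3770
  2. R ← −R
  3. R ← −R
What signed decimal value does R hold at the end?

2074

Start: R = -2348 = 1011011010100.
R = -2348 − 3770 = -6118; wraps to 2074 = 0100000011010
R = −(2074) = -2074 = 1011111100110
R = −(-2074) = 2074 = 0100000011010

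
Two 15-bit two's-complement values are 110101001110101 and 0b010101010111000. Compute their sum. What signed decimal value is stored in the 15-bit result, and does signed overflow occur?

110101001110101 = -5515 (signed)
0b010101010111000 → 010101010111000 = 10936 (signed)
  110101001110101
+ 010101010111000
= 001010100101101  (discard carry-out 1)
Result 001010100101101: MSB = 0 → value 5421.
Addends have opposite signs, so signed overflow cannot occur.

5421; no overflow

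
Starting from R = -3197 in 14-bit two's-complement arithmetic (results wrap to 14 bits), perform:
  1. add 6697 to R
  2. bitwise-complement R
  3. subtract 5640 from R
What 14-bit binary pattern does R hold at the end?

Start: R = -3197 = 11001110000011.
R = -3197 + 6697 = 3500 = 00110110101100
R = NOT 00110110101100 = 11001001010011 = -3501
R = -3501 − 5640 = -9141; wraps to 7243 = 01110001001011

01110001001011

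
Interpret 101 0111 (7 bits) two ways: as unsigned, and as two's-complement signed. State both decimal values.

Unsigned: 1010111 = 87.
Signed: MSB=1 → 87 − 128 = -41.

unsigned = 87, signed = -41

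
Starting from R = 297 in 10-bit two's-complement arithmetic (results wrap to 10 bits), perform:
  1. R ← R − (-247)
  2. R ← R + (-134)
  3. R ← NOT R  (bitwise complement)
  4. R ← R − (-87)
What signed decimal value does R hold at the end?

-324

Start: R = 297 = 0100101001.
R = 297 − (-247) = 544; wraps to -480 = 1000100000
R = -480 + (-134) = -614; wraps to 410 = 0110011010
R = NOT 0110011010 = 1001100101 = -411
R = -411 − (-87) = -324 = 1010111100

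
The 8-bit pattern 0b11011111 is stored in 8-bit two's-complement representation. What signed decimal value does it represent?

MSB is 1, so the value is negative.
Unsigned reading: 223. Subtract 2^8 = 256: 223 − 256 = -33.

-33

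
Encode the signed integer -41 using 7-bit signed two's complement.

|-41| = 41 = 0101001 in 7 bits.
Invert the bits: 1010110. Add 1: 1010111.
Check: 1010111 reads as 87 − 128 = -41.

1010111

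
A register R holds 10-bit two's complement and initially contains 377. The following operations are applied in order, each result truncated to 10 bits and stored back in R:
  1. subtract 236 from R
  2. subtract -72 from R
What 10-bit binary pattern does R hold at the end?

0011010101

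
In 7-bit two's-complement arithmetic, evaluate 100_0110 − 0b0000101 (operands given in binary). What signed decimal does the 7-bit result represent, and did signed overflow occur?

-63; no overflow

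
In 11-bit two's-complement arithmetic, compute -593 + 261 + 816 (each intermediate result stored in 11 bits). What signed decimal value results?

484

-593 + 261 = -332 (11010110100)
-332 + 816 = 484 (00111100100)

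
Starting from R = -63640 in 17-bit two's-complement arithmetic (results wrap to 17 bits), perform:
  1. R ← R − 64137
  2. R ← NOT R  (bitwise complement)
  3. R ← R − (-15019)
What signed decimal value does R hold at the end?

11723

Start: R = -63640 = 10000011101101000.
R = -63640 − 64137 = -127777; wraps to 3295 = 00000110011011111
R = NOT 00000110011011111 = 11111001100100000 = -3296
R = -3296 − (-15019) = 11723 = 00010110111001011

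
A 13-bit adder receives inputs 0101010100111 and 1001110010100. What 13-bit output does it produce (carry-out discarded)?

1111000111011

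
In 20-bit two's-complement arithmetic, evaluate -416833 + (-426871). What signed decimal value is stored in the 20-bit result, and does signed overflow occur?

204872; overflow

-416833 → 10011010001110111111
-426871 → 10010111110010001001
  10011010001110111111
+ 10010111110010001001
= 00110010000001001000  (discard carry-out 1)
Result 00110010000001001000: MSB = 0 → value 204872.
Both addends are negative but the stored result is non-negative: signed overflow. The true value -416833 + (-426871) = -843704 lies outside [-524288, 524287].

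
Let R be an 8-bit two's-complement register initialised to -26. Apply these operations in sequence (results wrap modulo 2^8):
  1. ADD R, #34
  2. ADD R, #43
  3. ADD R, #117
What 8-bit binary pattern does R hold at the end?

10101000

Start: R = -26 = 11100110.
R = -26 + 34 = 8 = 00001000
R = 8 + 43 = 51 = 00110011
R = 51 + 117 = 168; wraps to -88 = 10101000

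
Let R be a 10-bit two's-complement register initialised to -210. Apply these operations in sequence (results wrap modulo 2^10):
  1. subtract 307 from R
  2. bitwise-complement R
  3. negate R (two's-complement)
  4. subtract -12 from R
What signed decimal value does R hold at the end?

-504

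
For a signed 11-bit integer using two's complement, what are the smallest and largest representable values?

Minimum: −2^10 = -1024.
Maximum: 2^10 − 1 = 1023.

min = -1024, max = 1023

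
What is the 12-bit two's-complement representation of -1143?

|-1143| = 1143 = 010001110111 in 12 bits.
Invert the bits: 101110001000. Add 1: 101110001001.

101110001001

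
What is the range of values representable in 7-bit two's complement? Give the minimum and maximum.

Minimum: −2^6 = -64.
Maximum: 2^6 − 1 = 63.

min = -64, max = 63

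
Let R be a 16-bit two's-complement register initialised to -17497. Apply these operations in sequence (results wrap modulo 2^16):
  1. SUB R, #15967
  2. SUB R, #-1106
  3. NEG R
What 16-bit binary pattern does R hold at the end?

0111111001100110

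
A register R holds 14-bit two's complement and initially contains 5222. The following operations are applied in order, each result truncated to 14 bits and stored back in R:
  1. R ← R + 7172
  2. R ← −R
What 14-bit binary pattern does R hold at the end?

00111110010110

Start: R = 5222 = 01010001100110.
R = 5222 + 7172 = 12394; wraps to -3990 = 11000001101010
R = −(-3990) = 3990 = 00111110010110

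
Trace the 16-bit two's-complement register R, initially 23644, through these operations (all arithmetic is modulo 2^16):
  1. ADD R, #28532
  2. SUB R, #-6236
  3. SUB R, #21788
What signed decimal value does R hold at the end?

-28912

Start: R = 23644 = 0101110001011100.
R = 23644 + 28532 = 52176; wraps to -13360 = 1100101111010000
R = -13360 − (-6236) = -7124 = 1110010000101100
R = -7124 − 21788 = -28912 = 1000111100010000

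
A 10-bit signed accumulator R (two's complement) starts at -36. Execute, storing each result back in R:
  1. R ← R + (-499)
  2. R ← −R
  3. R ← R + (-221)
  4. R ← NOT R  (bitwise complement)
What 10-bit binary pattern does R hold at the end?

1011000101

Start: R = -36 = 1111011100.
R = -36 + (-499) = -535; wraps to 489 = 0111101001
R = −(489) = -489 = 1000010111
R = -489 + (-221) = -710; wraps to 314 = 0100111010
R = NOT 0100111010 = 1011000101 = -315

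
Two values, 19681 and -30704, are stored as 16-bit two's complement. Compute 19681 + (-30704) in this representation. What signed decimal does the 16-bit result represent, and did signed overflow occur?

-11023; no overflow

19681 → 0100110011100001
-30704 → 1000100000010000
  0100110011100001
+ 1000100000010000
= 1101010011110001
Result 1101010011110001: MSB = 1 → 54513 − 65536 = -11023.
Addends have opposite signs, so signed overflow cannot occur.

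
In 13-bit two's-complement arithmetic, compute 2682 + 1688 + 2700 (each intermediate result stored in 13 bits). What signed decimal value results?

-1122

2682 + 1688 = 4370 → wraps to -3822 (1000100010010)
-3822 + 2700 = -1122 (1101110011110)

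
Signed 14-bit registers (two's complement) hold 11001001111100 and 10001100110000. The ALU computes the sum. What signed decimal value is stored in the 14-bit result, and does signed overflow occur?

5548; overflow

11001001111100 = -3460 (signed)
10001100110000 = -7376 (signed)
  11001001111100
+ 10001100110000
= 01010110101100  (discard carry-out 1)
Result 01010110101100: MSB = 0 → value 5548.
Both addends are negative but the stored result is non-negative: signed overflow. The true value -3460 + (-7376) = -10836 lies outside [-8192, 8191].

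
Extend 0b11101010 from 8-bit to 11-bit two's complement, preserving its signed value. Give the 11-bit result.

11111101010

MSB of 11101010 is 1; replicate it into the new high bits.
111|11101010 → 11111101010 (still -22).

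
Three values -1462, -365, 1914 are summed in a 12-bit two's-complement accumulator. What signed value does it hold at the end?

-1462 + (-365) = -1827 (100011011101)
-1827 + 1914 = 87 (000001010111)

87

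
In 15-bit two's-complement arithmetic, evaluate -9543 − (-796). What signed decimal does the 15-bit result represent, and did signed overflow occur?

-8747; no overflow

-9543 → 101101010111001
-796 → 111110011100100
Subtract via negate-and-add: invert 111110011100100 + 1 = 000001100011100 (i.e. 796).
  101101010111001
+ 000001100011100
= 101110111010101
Result 101110111010101: MSB = 1 → 24021 − 32768 = -8747.
Addends (after negating the subtrahend) have opposite signs, so signed overflow cannot occur.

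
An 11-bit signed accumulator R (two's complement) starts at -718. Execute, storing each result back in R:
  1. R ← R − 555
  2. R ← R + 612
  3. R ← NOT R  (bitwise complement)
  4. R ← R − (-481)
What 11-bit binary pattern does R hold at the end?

10001110101

Start: R = -718 = 10100110010.
R = -718 − 555 = -1273; wraps to 775 = 01100000111
R = 775 + 612 = 1387; wraps to -661 = 10101101011
R = NOT 10101101011 = 01010010100 = 660
R = 660 − (-481) = 1141; wraps to -907 = 10001110101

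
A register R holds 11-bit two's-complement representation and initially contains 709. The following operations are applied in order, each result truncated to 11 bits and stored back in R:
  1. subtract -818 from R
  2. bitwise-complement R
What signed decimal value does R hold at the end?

520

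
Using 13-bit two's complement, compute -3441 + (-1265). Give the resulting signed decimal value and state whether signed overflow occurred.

3486; overflow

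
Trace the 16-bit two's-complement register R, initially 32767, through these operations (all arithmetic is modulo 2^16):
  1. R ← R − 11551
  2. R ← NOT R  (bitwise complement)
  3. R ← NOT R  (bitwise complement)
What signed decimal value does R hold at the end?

21216

Start: R = 32767 = 0111111111111111.
R = 32767 − 11551 = 21216 = 0101001011100000
R = NOT 0101001011100000 = 1010110100011111 = -21217
R = NOT 1010110100011111 = 0101001011100000 = 21216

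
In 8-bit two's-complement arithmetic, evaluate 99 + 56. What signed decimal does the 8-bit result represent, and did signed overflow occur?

-101; overflow

99 → 01100011
56 → 00111000
  01100011
+ 00111000
= 10011011
Result 10011011: MSB = 1 → 155 − 256 = -101.
Both addends are non-negative but the stored result is negative: signed overflow. The true value 99 + 56 = 155 lies outside [-128, 127].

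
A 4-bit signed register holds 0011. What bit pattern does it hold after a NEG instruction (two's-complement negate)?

Invert: 1100. Add 1: 1101.

1101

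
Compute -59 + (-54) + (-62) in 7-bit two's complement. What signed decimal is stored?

-47

-59 + (-54) = -113 → wraps to 15 (0001111)
15 + (-62) = -47 (1010001)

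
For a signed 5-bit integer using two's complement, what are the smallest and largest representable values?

Minimum: −2^4 = -16.
Maximum: 2^4 − 1 = 15.

min = -16, max = 15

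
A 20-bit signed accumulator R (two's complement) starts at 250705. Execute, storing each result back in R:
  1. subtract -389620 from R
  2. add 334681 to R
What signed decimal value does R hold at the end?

-73570

Start: R = 250705 = 00111101001101010001.
R = 250705 − (-389620) = 640325; wraps to -408251 = 10011100010101000101
R = -408251 + 334681 = -73570 = 11101110000010011110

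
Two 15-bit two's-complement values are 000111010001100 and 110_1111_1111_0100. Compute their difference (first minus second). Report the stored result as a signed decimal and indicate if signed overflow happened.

000111010001100 = 3724 (signed)
110_1111_1111_0100 → 110111111110100 = -4108 (signed)
Subtract via negate-and-add: invert 110111111110100 + 1 = 001000000001100 (i.e. 4108).
  000111010001100
+ 001000000001100
= 001111010011000
Result 001111010011000: MSB = 0 → value 7832.
Both addends (after negating the subtrahend) are non-negative and so is the stored result: no signed overflow.

7832; no overflow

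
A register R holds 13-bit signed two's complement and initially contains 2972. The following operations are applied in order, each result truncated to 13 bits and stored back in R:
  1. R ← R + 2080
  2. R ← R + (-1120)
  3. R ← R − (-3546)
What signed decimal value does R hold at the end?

-714

Start: R = 2972 = 0101110011100.
R = 2972 + 2080 = 5052; wraps to -3140 = 1001110111100
R = -3140 + (-1120) = -4260; wraps to 3932 = 0111101011100
R = 3932 − (-3546) = 7478; wraps to -714 = 1110100110110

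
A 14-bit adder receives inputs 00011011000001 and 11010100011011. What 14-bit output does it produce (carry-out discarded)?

  00011011000001
+ 11010100011011
= 11101111011100

11101111011100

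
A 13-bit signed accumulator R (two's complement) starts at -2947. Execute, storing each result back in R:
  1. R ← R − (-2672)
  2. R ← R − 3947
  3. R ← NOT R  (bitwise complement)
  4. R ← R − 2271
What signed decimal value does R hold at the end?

Start: R = -2947 = 1010001111101.
R = -2947 − (-2672) = -275 = 1111011101101
R = -275 − 3947 = -4222; wraps to 3970 = 0111110000010
R = NOT 0111110000010 = 1000001111101 = -3971
R = -3971 − 2271 = -6242; wraps to 1950 = 0011110011110

1950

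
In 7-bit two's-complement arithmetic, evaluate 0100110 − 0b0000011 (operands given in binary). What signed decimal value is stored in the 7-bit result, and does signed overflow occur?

0100110 = 38 (signed)
0b0000011 → 0000011 = 3 (signed)
Subtract via negate-and-add: invert 0000011 + 1 = 1111101 (i.e. -3).
  0100110
+ 1111101
= 0100011  (discard carry-out 1)
Result 0100011: MSB = 0 → value 35.
Addends (after negating the subtrahend) have opposite signs, so signed overflow cannot occur.

35; no overflow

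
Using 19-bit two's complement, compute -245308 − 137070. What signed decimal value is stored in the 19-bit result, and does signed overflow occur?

-245308 → 1000100000111000100
137070 → 0100001011101101110
Subtract via negate-and-add: invert 0100001011101101110 + 1 = 1011110100010010010 (i.e. -137070).
  1000100000111000100
+ 1011110100010010010
= 0100010101001010110  (discard carry-out 1)
Result 0100010101001010110: MSB = 0 → value 141910.
Both addends (after negating the subtrahend) are negative but the stored result is non-negative: signed overflow. The true value -245308 − 137070 = -382378 lies outside [-262144, 262143].

141910; overflow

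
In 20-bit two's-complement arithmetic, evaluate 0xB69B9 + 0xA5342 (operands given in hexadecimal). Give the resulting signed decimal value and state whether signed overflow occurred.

376059; overflow

0xB69B9 = 10110110100110111001 = -300615 (signed)
0xA5342 = 10100101001101000010 = -371902 (signed)
  10110110100110111001
+ 10100101001101000010
= 01011011110011111011  (discard carry-out 1)
Result 01011011110011111011: MSB = 0 → value 376059.
Both addends are negative but the stored result is non-negative: signed overflow. The true value -300615 + (-371902) = -672517 lies outside [-524288, 524287].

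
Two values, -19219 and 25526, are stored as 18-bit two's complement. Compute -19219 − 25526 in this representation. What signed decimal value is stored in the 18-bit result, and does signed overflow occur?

-44745; no overflow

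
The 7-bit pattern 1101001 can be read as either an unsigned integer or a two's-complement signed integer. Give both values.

unsigned = 105, signed = -23

Unsigned: 1101001 = 105.
Signed: MSB=1 → 105 − 128 = -23.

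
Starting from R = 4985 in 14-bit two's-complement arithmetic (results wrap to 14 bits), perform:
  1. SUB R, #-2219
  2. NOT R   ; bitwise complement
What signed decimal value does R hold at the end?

Start: R = 4985 = 01001101111001.
R = 4985 − (-2219) = 7204 = 01110000100100
R = NOT 01110000100100 = 10001111011011 = -7205

-7205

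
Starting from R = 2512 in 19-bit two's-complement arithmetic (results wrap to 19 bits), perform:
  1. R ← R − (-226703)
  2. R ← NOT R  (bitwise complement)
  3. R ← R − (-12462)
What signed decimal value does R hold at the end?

-216754

Start: R = 2512 = 0000000100111010000.
R = 2512 − (-226703) = 229215 = 0110111111101011111
R = NOT 0110111111101011111 = 1001000000010100000 = -229216
R = -229216 − (-12462) = -216754 = 1001011000101001110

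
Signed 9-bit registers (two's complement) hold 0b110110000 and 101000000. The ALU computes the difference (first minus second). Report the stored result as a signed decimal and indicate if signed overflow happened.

112; no overflow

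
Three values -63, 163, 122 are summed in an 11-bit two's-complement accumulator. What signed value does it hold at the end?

-63 + 163 = 100 (00001100100)
100 + 122 = 222 (00011011110)

222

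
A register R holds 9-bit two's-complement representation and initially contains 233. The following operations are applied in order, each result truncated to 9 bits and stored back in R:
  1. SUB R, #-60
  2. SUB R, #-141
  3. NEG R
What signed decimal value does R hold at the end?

78

Start: R = 233 = 011101001.
R = 233 − (-60) = 293; wraps to -219 = 100100101
R = -219 − (-141) = -78 = 110110010
R = −(-78) = 78 = 001001110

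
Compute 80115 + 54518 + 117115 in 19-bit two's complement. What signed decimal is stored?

80115 + 54518 = 134633 (0100000110111101001)
134633 + 117115 = 251748 (0111101011101100100)

251748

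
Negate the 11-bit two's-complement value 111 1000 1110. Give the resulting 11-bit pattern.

00001110010

Invert: 00001110001. Add 1: 00001110010.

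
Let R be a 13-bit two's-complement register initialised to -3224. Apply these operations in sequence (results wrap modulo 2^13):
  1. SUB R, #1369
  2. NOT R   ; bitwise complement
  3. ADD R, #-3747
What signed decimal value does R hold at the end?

Start: R = -3224 = 1001101101000.
R = -3224 − 1369 = -4593; wraps to 3599 = 0111000001111
R = NOT 0111000001111 = 1000111110000 = -3600
R = -3600 + (-3747) = -7347; wraps to 845 = 0001101001101

845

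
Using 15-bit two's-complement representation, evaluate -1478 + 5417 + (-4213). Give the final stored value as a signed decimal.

-1478 + 5417 = 3939 (000111101100011)
3939 + (-4213) = -274 (111111011101110)

-274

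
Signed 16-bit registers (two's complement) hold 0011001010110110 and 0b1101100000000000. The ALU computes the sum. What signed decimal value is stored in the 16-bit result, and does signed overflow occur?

0011001010110110 = 12982 (signed)
0b1101100000000000 → 1101100000000000 = -10240 (signed)
  0011001010110110
+ 1101100000000000
= 0000101010110110  (discard carry-out 1)
Result 0000101010110110: MSB = 0 → value 2742.
Addends have opposite signs, so signed overflow cannot occur.

2742; no overflow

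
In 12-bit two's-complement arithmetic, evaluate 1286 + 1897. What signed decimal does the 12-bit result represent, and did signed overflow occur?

-913; overflow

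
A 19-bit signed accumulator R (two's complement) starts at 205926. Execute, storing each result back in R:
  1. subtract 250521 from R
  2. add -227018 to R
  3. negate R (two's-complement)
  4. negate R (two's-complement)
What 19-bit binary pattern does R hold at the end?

Start: R = 205926 = 0110010010001100110.
R = 205926 − 250521 = -44595 = 1110101000111001101
R = -44595 + (-227018) = -271613; wraps to 252675 = 0111101101100000011
R = −(252675) = -252675 = 1000010010011111101
R = −(-252675) = 252675 = 0111101101100000011

0111101101100000011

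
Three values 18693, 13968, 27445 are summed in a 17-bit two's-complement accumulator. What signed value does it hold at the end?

18693 + 13968 = 32661 (00111111110010101)
32661 + 27445 = 60106 (01110101011001010)

60106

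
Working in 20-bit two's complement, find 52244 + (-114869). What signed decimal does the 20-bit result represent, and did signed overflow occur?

52244 → 00001100110000010100
-114869 → 11100011111101001011
  00001100110000010100
+ 11100011111101001011
= 11110000101101011111
Result 11110000101101011111: MSB = 1 → 985951 − 1048576 = -62625.
Addends have opposite signs, so signed overflow cannot occur.

-62625; no overflow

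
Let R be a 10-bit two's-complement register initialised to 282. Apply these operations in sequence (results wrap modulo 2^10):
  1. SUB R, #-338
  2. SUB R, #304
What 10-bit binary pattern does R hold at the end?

Start: R = 282 = 0100011010.
R = 282 − (-338) = 620; wraps to -404 = 1001101100
R = -404 − 304 = -708; wraps to 316 = 0100111100

0100111100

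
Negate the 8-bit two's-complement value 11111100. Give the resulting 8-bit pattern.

Invert: 00000011. Add 1: 00000100.
Check: 11111100 = -4, 00000100 = 4.

00000100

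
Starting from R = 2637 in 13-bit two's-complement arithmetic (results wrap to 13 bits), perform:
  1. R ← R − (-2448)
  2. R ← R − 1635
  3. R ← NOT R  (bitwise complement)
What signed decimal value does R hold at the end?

-3451

Start: R = 2637 = 0101001001101.
R = 2637 − (-2448) = 5085; wraps to -3107 = 1001111011101
R = -3107 − 1635 = -4742; wraps to 3450 = 0110101111010
R = NOT 0110101111010 = 1001010000101 = -3451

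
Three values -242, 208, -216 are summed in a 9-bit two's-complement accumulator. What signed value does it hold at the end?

-250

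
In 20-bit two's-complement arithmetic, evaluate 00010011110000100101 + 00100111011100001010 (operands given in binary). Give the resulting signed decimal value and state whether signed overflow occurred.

242479; no overflow

00010011110000100101 = 80933 (signed)
00100111011100001010 = 161546 (signed)
  00010011110000100101
+ 00100111011100001010
= 00111011001100101111
Result 00111011001100101111: MSB = 0 → value 242479.
Both addends are non-negative and so is the stored result: no signed overflow.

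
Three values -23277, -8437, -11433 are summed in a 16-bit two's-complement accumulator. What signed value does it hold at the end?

22389

-23277 + (-8437) = -31714 (1000010000011110)
-31714 + (-11433) = -43147 → wraps to 22389 (0101011101110101)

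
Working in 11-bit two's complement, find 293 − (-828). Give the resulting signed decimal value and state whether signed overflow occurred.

-927; overflow

293 → 00100100101
-828 → 10011000100
Subtract via negate-and-add: invert 10011000100 + 1 = 01100111100 (i.e. 828).
  00100100101
+ 01100111100
= 10001100001
Result 10001100001: MSB = 1 → 1121 − 2048 = -927.
Both addends (after negating the subtrahend) are non-negative but the stored result is negative: signed overflow. The true value 293 − (-828) = 1121 lies outside [-1024, 1023].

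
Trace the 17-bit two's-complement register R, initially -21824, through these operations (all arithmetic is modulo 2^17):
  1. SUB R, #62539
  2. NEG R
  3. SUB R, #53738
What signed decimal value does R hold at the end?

30625

Start: R = -21824 = 11010101011000000.
R = -21824 − 62539 = -84363; wraps to 46709 = 01011011001110101
R = −(46709) = -46709 = 10100100110001011
R = -46709 − 53738 = -100447; wraps to 30625 = 00111011110100001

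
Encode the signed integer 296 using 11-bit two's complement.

00100101000

296 is non-negative, so write it directly in 11 bits: 00100101000.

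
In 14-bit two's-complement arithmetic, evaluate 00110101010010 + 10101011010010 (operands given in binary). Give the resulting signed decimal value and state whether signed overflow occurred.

00110101010010 = 3410 (signed)
10101011010010 = -5422 (signed)
  00110101010010
+ 10101011010010
= 11100000100100
Result 11100000100100: MSB = 1 → 14372 − 16384 = -2012.
Addends have opposite signs, so signed overflow cannot occur.

-2012; no overflow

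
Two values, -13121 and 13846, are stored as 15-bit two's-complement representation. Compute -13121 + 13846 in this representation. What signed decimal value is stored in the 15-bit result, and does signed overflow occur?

-13121 → 100110010111111
13846 → 011011000010110
  100110010111111
+ 011011000010110
= 000001011010101  (discard carry-out 1)
Result 000001011010101: MSB = 0 → value 725.
Addends have opposite signs, so signed overflow cannot occur.

725; no overflow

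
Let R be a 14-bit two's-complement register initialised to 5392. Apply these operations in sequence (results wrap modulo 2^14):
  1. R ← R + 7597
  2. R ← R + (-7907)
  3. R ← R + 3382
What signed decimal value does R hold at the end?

-7920

Start: R = 5392 = 01010100010000.
R = 5392 + 7597 = 12989; wraps to -3395 = 11001010111101
R = -3395 + (-7907) = -11302; wraps to 5082 = 01001111011010
R = 5082 + 3382 = 8464; wraps to -7920 = 10000100010000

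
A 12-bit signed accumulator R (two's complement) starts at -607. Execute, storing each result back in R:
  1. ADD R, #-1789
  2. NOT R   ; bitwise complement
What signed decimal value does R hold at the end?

-1701

Start: R = -607 = 110110100001.
R = -607 + (-1789) = -2396; wraps to 1700 = 011010100100
R = NOT 011010100100 = 100101011011 = -1701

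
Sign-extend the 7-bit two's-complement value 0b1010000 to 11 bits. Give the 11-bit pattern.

11111010000

MSB of 1010000 is 1; replicate it into the new high bits.
1111|1010000 → 11111010000 (still -48).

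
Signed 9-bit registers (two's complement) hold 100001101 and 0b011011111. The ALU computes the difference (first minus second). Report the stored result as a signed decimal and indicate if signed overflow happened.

100001101 = -243 (signed)
0b011011111 → 011011111 = 223 (signed)
Subtract via negate-and-add: invert 011011111 + 1 = 100100001 (i.e. -223).
  100001101
+ 100100001
= 000101110  (discard carry-out 1)
Result 000101110: MSB = 0 → value 46.
Both addends (after negating the subtrahend) are negative but the stored result is non-negative: signed overflow. The true value -243 − 223 = -466 lies outside [-256, 255].

46; overflow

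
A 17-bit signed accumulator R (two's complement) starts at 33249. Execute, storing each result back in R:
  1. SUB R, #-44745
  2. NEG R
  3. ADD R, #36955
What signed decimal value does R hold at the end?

-41039

Start: R = 33249 = 01000000111100001.
R = 33249 − (-44745) = 77994; wraps to -53078 = 10011000010101010
R = −(-53078) = 53078 = 01100111101010110
R = 53078 + 36955 = 90033; wraps to -41039 = 10101111110110001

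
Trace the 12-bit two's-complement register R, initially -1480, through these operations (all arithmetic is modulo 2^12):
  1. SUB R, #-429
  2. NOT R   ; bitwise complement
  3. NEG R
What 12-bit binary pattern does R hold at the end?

Start: R = -1480 = 101000111000.
R = -1480 − (-429) = -1051 = 101111100101
R = NOT 101111100101 = 010000011010 = 1050
R = −(1050) = -1050 = 101111100110

101111100110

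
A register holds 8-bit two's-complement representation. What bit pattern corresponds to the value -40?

|-40| = 40 = 00101000 in 8 bits.
Invert the bits: 11010111. Add 1: 11011000.
Check: 11011000 reads as 216 − 256 = -40.

11011000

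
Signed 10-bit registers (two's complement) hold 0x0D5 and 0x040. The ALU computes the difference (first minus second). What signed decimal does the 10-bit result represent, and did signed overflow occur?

0x0D5 = 0011010101 = 213 (signed)
0x040 = 0001000000 = 64 (signed)
Subtract via negate-and-add: invert 0001000000 + 1 = 1111000000 (i.e. -64).
  0011010101
+ 1111000000
= 0010010101  (discard carry-out 1)
Result 0010010101: MSB = 0 → value 149.
Addends (after negating the subtrahend) have opposite signs, so signed overflow cannot occur.

149; no overflow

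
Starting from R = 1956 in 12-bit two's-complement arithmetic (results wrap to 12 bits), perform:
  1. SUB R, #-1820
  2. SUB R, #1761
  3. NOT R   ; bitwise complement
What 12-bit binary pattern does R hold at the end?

Start: R = 1956 = 011110100100.
R = 1956 − (-1820) = 3776; wraps to -320 = 111011000000
R = -320 − 1761 = -2081; wraps to 2015 = 011111011111
R = NOT 011111011111 = 100000100000 = -2016

100000100000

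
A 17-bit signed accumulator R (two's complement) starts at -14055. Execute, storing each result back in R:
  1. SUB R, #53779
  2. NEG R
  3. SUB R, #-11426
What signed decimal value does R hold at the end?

-51812

Start: R = -14055 = 11100100100011001.
R = -14055 − 53779 = -67834; wraps to 63238 = 01111011100000110
R = −(63238) = -63238 = 10000100011111010
R = -63238 − (-11426) = -51812 = 10011010110011100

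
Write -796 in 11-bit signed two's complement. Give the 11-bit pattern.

|-796| = 796 = 01100011100 in 11 bits.
Invert the bits: 10011100011. Add 1: 10011100100.

10011100100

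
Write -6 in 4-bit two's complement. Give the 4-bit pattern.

1010

|-6| = 6 = 0110 in 4 bits.
Invert the bits: 1001. Add 1: 1010.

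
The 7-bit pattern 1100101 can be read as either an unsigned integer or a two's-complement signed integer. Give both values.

unsigned = 101, signed = -27

Unsigned: 1100101 = 101.
Signed: MSB=1 → 101 − 128 = -27.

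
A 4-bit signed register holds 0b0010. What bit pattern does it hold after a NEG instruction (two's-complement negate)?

1110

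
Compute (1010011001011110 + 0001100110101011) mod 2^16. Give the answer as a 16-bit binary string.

1100000000001001

  1010011001011110
+ 0001100110101011
= 1100000000001001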